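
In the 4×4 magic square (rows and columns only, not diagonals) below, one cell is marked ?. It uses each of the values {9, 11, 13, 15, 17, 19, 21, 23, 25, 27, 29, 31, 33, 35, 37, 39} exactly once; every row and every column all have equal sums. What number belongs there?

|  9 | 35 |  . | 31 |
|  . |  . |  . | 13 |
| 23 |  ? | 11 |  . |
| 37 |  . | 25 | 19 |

29

The 16 entries sum to 384, so each line sums to 384/4 = 96.
Row 1 must total 96; the given cells sum to 75, so (1,3) = 21.
The remaining cell in row 4 is (4,2) = 96 − 81 = 15.
Using column 1: 9 + 23 + 37 + ? → (2,1) = 96 − 69 = 27.
Using column 3: 21 + 11 + 25 + ? → (2,3) = 96 − 57 = 39.
Column 4 needs 96; the known cells sum to 63, so (3,4) = 33.
Row 2 must total 96; the given cells sum to 79, so (2,2) = 17.
From row 3, 96 − (23 + 11 + 33) gives (3,2) = 29.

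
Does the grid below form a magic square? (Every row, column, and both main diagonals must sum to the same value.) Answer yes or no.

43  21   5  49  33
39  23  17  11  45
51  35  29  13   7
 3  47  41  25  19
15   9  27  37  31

Row 1: 43 + 21 + 5 + 49 + 33 = 151.
Row 2: 39 + 23 + 17 + 11 + 45 = 135.
Row 3: 51 + 35 + 29 + 13 + 7 = 135.
Row 4: 3 + 47 + 41 + 25 + 19 = 135.
Row 5: 15 + 9 + 27 + 37 + 31 = 119.
Column 1: 43 + 39 + 51 + 3 + 15 = 151.
Column 2: 21 + 23 + 35 + 47 + 9 = 135.
Column 3: 5 + 17 + 29 + 41 + 27 = 119.
Column 4: 49 + 11 + 13 + 25 + 37 = 135.
Column 5: 33 + 45 + 7 + 19 + 31 = 135.
Main diagonal: 43 + 23 + 29 + 25 + 31 = 151.
Anti-diagonal: 33 + 11 + 29 + 47 + 15 = 135.

No — column 3 sums to 119 but row 2 sums to 135.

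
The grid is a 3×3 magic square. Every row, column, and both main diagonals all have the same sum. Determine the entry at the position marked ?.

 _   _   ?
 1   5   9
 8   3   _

Row 2 is complete and sums to 15; that is the magic constant.
The remaining cell in row 3 is (3,3) = 15 − 11 = 4.
Column 1: 1 + 8 + ? = 15, so (1,1) = 6.
The remaining cell in column 2 is (1,2) = 15 − 8 = 7.
Using column 3: 9 + 4 + ? → (1,3) = 15 − 13 = 2.

2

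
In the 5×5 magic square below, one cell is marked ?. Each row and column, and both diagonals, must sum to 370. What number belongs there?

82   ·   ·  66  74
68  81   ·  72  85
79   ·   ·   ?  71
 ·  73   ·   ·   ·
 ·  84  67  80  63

The remaining cell in row 2 is (2,3) = 370 − 306 = 64.
Row 5 must total 370; the given cells sum to 294, so (5,1) = 76.
Column 1 must total 370; the given cells sum to 305, so (4,1) = 65.
Column 5 must total 370; the given cells sum to 293, so (4,5) = 77.
From anti-diagonal, 370 − (74 + 72 + 73 + 76) gives (3,3) = 75.
From main diagonal, 370 − (82 + 81 + 75 + 63) gives (4,4) = 69.
The remaining cell in row 4 is (4,3) = 370 − 284 = 86.
Column 3 must total 370; the given cells sum to 292, so (1,3) = 78.
Column 4: 66 + 72 + 69 + 80 + ? = 370, so (3,4) = 83.

83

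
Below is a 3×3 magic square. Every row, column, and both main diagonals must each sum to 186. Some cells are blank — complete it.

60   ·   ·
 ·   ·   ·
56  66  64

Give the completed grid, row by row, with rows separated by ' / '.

From column 1, 186 − (60 + 56) gives (2,1) = 70.
The remaining cell in main diagonal is (2,2) = 186 − 124 = 62.
Using anti-diagonal: 62 + 56 + ? → (1,3) = 186 − 118 = 68.
From row 1, 186 − (60 + 68) gives (1,2) = 58.
From row 2, 186 − (70 + 62) gives (2,3) = 54.

60 58 68 / 70 62 54 / 56 66 64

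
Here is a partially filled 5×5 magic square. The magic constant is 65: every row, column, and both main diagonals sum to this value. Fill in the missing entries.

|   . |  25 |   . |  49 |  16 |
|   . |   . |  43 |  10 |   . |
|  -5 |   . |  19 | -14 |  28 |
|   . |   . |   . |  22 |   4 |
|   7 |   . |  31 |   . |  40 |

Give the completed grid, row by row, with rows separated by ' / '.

-17 25 -8 49 16 / 34 1 43 10 -23 / -5 37 19 -14 28 / 46 13 -20 22 4 / 7 -11 31 -2 40

From row 3, 65 − (-5 + 19 + (-14) + 28) gives (3,2) = 37.
Using column 4: 49 + 10 + (-14) + 22 + ? → (5,4) = 65 − 67 = -2.
Column 5: 16 + 28 + 4 + 40 + ? = 65, so (2,5) = -23.
The remaining cell in anti-diagonal is (4,2) = 65 − 52 = 13.
The remaining cell in row 5 is (5,2) = 65 − 76 = -11.
Column 2: 25 + 37 + 13 + (-11) + ? = 65, so (2,2) = 1.
Main diagonal must total 65; the given cells sum to 82, so (1,1) = -17.
The remaining cell in row 1 is (1,3) = 65 − 73 = -8.
The remaining cell in row 2 is (2,1) = 65 − 31 = 34.
From column 1, 65 − (-17 + 34 + (-5) + 7) gives (4,1) = 46.
Column 3 must total 65; the given cells sum to 85, so (4,3) = -20.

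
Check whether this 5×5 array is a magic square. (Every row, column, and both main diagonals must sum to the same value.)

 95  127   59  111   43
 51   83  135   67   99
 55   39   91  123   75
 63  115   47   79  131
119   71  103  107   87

No — row 3 sums to 383 but anti-diagonal sums to 435.

Row 1: 95 + 127 + 59 + 111 + 43 = 435.
Row 2: 51 + 83 + 135 + 67 + 99 = 435.
Row 3: 55 + 39 + 91 + 123 + 75 = 383.
Row 4: 63 + 115 + 47 + 79 + 131 = 435.
Row 5: 119 + 71 + 103 + 107 + 87 = 487.
Column 1: 95 + 51 + 55 + 63 + 119 = 383.
Column 2: 127 + 83 + 39 + 115 + 71 = 435.
Column 3: 59 + 135 + 91 + 47 + 103 = 435.
Column 4: 111 + 67 + 123 + 79 + 107 = 487.
Column 5: 43 + 99 + 75 + 131 + 87 = 435.
Main diagonal: 95 + 83 + 91 + 79 + 87 = 435.
Anti-diagonal: 43 + 67 + 91 + 115 + 119 = 435.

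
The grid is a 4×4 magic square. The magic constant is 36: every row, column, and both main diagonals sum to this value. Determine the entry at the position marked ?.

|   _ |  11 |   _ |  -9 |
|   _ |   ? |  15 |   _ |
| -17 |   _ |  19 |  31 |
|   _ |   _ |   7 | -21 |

-1

The remaining cell in row 3 is (3,2) = 36 − 33 = 3.
Using column 3: 15 + 19 + 7 + ? → (1,3) = 36 − 41 = -5.
The remaining cell in column 4 is (2,4) = 36 − 1 = 35.
The remaining cell in anti-diagonal is (4,1) = 36 − 9 = 27.
Using row 1: 11 + (-5) + (-9) + ? → (1,1) = 36 − (-3) = 39.
The remaining cell in row 4 is (4,2) = 36 − 13 = 23.
From column 1, 36 − (39 + (-17) + 27) gives (2,1) = -13.
From column 2, 36 − (11 + 3 + 23) gives (2,2) = -1.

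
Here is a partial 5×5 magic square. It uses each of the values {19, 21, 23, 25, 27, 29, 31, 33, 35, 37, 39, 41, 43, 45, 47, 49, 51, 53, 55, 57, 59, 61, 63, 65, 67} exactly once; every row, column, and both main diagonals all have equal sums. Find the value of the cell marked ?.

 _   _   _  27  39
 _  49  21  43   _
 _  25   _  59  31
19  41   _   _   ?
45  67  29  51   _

The 25 entries sum to 1075, so each line sums to 1075/5 = 215.
From row 5, 215 − (45 + 67 + 29 + 51) gives (5,5) = 23.
Column 2: 49 + 25 + 41 + 67 + ? = 215, so (1,2) = 33.
Using column 4: 27 + 43 + 59 + 51 + ? → (4,4) = 215 − 180 = 35.
From anti-diagonal, 215 − (39 + 43 + 41 + 45) gives (3,3) = 47.
From row 3, 215 − (25 + 47 + 59 + 31) gives (3,1) = 53.
Main diagonal: 49 + 47 + 35 + 23 + ? = 215, so (1,1) = 61.
From row 1, 215 − (61 + 33 + 27 + 39) gives (1,3) = 55.
Column 1 needs 215; the known cells sum to 178, so (2,1) = 37.
Column 3 needs 215; the known cells sum to 152, so (4,3) = 63.
Row 2 must total 215; the given cells sum to 150, so (2,5) = 65.
Row 4: 19 + 41 + 63 + 35 + ? = 215, so (4,5) = 57.

57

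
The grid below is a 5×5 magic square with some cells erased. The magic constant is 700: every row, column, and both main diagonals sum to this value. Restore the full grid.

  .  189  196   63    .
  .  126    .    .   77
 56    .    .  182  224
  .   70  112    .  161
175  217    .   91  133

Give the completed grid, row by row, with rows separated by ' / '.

147 189 196 63 105 / 119 126 168 210 77 / 56 98 140 182 224 / 203 70 112 154 161 / 175 217 84 91 133

From row 5, 700 − (175 + 217 + 91 + 133) gives (5,3) = 84.
Column 2 needs 700; the known cells sum to 602, so (3,2) = 98.
The remaining cell in column 5 is (1,5) = 700 − 595 = 105.
The remaining cell in row 1 is (1,1) = 700 − 553 = 147.
Using row 3: 56 + 98 + 182 + 224 + ? → (3,3) = 700 − 560 = 140.
Using column 3: 196 + 140 + 112 + 84 + ? → (2,3) = 700 − 532 = 168.
Main diagonal must total 700; the given cells sum to 546, so (4,4) = 154.
Anti-diagonal needs 700; the known cells sum to 490, so (2,4) = 210.
Row 2: 126 + 168 + 210 + 77 + ? = 700, so (2,1) = 119.
The remaining cell in row 4 is (4,1) = 700 − 497 = 203.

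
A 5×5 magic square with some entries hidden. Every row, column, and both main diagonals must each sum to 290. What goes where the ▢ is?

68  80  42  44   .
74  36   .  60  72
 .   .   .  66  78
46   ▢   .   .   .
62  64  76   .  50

58

Row 1 must total 290; the given cells sum to 234, so (1,5) = 56.
Row 2 must total 290; the given cells sum to 242, so (2,3) = 48.
Row 5: 62 + 64 + 76 + 50 + ? = 290, so (5,4) = 38.
Column 1 needs 290; the known cells sum to 250, so (3,1) = 40.
Column 4: 44 + 60 + 66 + 38 + ? = 290, so (4,4) = 82.
The remaining cell in column 5 is (4,5) = 290 − 256 = 34.
Using main diagonal: 68 + 36 + 82 + 50 + ? → (3,3) = 290 − 236 = 54.
From anti-diagonal, 290 − (56 + 60 + 54 + 62) gives (4,2) = 58.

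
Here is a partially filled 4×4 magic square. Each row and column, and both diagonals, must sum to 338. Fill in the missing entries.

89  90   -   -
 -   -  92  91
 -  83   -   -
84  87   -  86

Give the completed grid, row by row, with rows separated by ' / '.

89 90 80 79 / 77 78 92 91 / 88 83 85 82 / 84 87 81 86

The remaining cell in row 4 is (4,3) = 338 − 257 = 81.
From column 2, 338 − (90 + 83 + 87) gives (2,2) = 78.
Main diagonal must total 338; the given cells sum to 253, so (3,3) = 85.
Anti-diagonal needs 338; the known cells sum to 259, so (1,4) = 79.
Row 1 needs 338; the known cells sum to 258, so (1,3) = 80.
Using row 2: 78 + 92 + 91 + ? → (2,1) = 338 − 261 = 77.
Column 1 must total 338; the given cells sum to 250, so (3,1) = 88.
Column 4: 79 + 91 + 86 + ? = 338, so (3,4) = 82.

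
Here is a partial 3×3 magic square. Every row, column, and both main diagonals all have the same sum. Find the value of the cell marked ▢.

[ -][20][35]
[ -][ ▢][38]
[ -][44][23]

Column 3 is complete and sums to 96; that is the magic constant.
The remaining cell in row 1 is (1,1) = 96 − 55 = 41.
Row 3: 44 + 23 + ? = 96, so (3,1) = 29.
Column 1 must total 96; the given cells sum to 70, so (2,1) = 26.
Column 2 must total 96; the given cells sum to 64, so (2,2) = 32.

32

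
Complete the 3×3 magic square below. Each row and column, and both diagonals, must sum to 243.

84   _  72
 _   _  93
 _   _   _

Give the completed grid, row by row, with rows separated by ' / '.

84 87 72 / 69 81 93 / 90 75 78

The remaining cell in row 1 is (1,2) = 243 − 156 = 87.
Using column 3: 72 + 93 + ? → (3,3) = 243 − 165 = 78.
Main diagonal must total 243; the given cells sum to 162, so (2,2) = 81.
The remaining cell in anti-diagonal is (3,1) = 243 − 153 = 90.
Using row 2: 81 + 93 + ? → (2,1) = 243 − 174 = 69.
Row 3 must total 243; the given cells sum to 168, so (3,2) = 75.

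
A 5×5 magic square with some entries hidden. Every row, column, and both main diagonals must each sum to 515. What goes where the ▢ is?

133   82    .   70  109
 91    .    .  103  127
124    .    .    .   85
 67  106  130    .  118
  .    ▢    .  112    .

139

Row 1 needs 515; the known cells sum to 394, so (1,3) = 121.
The remaining cell in row 4 is (4,4) = 515 − 421 = 94.
From column 1, 515 − (133 + 91 + 124 + 67) gives (5,1) = 100.
Column 4: 70 + 103 + 94 + 112 + ? = 515, so (3,4) = 136.
Column 5: 109 + 127 + 85 + 118 + ? = 515, so (5,5) = 76.
The remaining cell in anti-diagonal is (3,3) = 515 − 418 = 97.
Row 3 needs 515; the known cells sum to 442, so (3,2) = 73.
The remaining cell in main diagonal is (2,2) = 515 − 400 = 115.
Row 2 needs 515; the known cells sum to 436, so (2,3) = 79.
Column 2 needs 515; the known cells sum to 376, so (5,2) = 139.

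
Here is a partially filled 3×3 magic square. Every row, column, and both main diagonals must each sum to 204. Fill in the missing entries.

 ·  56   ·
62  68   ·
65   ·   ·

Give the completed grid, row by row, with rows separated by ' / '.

The remaining cell in row 2 is (2,3) = 204 − 130 = 74.
Column 1 needs 204; the known cells sum to 127, so (1,1) = 77.
Column 2 must total 204; the given cells sum to 124, so (3,2) = 80.
From main diagonal, 204 − (77 + 68) gives (3,3) = 59.
Anti-diagonal: 68 + 65 + ? = 204, so (1,3) = 71.

77 56 71 / 62 68 74 / 65 80 59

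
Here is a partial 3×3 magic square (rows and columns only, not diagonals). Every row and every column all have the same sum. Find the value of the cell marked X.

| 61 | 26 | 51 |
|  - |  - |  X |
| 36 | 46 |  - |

31

Row 1 is complete and sums to 138; that is the magic constant.
The remaining cell in row 3 is (3,3) = 138 − 82 = 56.
From column 1, 138 − (61 + 36) gives (2,1) = 41.
Column 2: 26 + 46 + ? = 138, so (2,2) = 66.
The remaining cell in column 3 is (2,3) = 138 − 107 = 31.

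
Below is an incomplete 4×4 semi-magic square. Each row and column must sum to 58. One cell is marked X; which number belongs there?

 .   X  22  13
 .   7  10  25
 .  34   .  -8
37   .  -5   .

Using row 2: 7 + 10 + 25 + ? → (2,1) = 58 − 42 = 16.
The remaining cell in column 3 is (3,3) = 58 − 27 = 31.
From column 4, 58 − (13 + 25 + (-8)) gives (4,4) = 28.
Row 3 needs 58; the known cells sum to 57, so (3,1) = 1.
Row 4: 37 + (-5) + 28 + ? = 58, so (4,2) = -2.
Column 1 needs 58; the known cells sum to 54, so (1,1) = 4.
Using column 2: 7 + 34 + (-2) + ? → (1,2) = 58 − 39 = 19.

19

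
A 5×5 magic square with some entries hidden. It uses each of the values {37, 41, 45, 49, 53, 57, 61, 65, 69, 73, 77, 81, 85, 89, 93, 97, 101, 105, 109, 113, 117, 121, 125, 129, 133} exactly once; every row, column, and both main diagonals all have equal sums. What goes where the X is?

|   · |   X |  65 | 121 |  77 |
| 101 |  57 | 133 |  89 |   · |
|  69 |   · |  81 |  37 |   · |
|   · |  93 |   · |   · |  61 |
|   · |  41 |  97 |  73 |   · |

109

The 25 entries sum to 2125, so each line sums to 2125/5 = 425.
Row 2 must total 425; the given cells sum to 380, so (2,5) = 45.
Column 3 needs 425; the known cells sum to 376, so (4,3) = 49.
Column 4: 121 + 89 + 37 + 73 + ? = 425, so (4,4) = 105.
Anti-diagonal must total 425; the given cells sum to 340, so (5,1) = 85.
Row 4: 93 + 49 + 105 + 61 + ? = 425, so (4,1) = 117.
Row 5: 85 + 41 + 97 + 73 + ? = 425, so (5,5) = 129.
Column 1: 101 + 69 + 117 + 85 + ? = 425, so (1,1) = 53.
Column 5 must total 425; the given cells sum to 312, so (3,5) = 113.
The remaining cell in row 1 is (1,2) = 425 − 316 = 109.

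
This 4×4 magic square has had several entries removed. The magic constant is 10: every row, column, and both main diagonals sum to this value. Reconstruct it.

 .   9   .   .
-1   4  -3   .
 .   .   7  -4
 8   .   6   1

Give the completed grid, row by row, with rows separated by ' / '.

Row 2: -1 + 4 + (-3) + ? = 10, so (2,4) = 10.
Row 4 must total 10; the given cells sum to 15, so (4,2) = -5.
From column 2, 10 − (9 + 4 + (-5)) gives (3,2) = 2.
Column 3 must total 10; the given cells sum to 10, so (1,3) = 0.
The remaining cell in column 4 is (1,4) = 10 − 7 = 3.
Main diagonal must total 10; the given cells sum to 12, so (1,1) = -2.
Row 3 must total 10; the given cells sum to 5, so (3,1) = 5.

-2 9 0 3 / -1 4 -3 10 / 5 2 7 -4 / 8 -5 6 1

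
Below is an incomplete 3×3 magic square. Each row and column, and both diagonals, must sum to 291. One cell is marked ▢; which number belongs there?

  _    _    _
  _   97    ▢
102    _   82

117

From row 3, 291 − (102 + 82) gives (3,2) = 107.
Using column 2: 97 + 107 + ? → (1,2) = 291 − 204 = 87.
Main diagonal: 97 + 82 + ? = 291, so (1,1) = 112.
Anti-diagonal must total 291; the given cells sum to 199, so (1,3) = 92.
Column 1 must total 291; the given cells sum to 214, so (2,1) = 77.
The remaining cell in column 3 is (2,3) = 291 − 174 = 117.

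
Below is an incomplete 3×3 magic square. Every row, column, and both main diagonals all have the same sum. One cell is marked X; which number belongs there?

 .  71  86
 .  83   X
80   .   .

Anti-diagonal is complete and sums to 249; that is the magic constant.
The remaining cell in row 1 is (1,1) = 249 − 157 = 92.
The remaining cell in column 1 is (2,1) = 249 − 172 = 77.
From column 2, 249 − (71 + 83) gives (3,2) = 95.
Main diagonal must total 249; the given cells sum to 175, so (3,3) = 74.
The remaining cell in row 2 is (2,3) = 249 − 160 = 89.

89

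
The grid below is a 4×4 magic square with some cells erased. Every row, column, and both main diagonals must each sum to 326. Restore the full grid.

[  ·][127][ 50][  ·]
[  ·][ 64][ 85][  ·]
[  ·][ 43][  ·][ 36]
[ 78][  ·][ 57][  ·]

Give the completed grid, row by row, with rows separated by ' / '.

Column 2 must total 326; the given cells sum to 234, so (4,2) = 92.
Column 3 needs 326; the known cells sum to 192, so (3,3) = 134.
Anti-diagonal: 85 + 43 + 78 + ? = 326, so (1,4) = 120.
Row 1 needs 326; the known cells sum to 297, so (1,1) = 29.
Row 3 needs 326; the known cells sum to 213, so (3,1) = 113.
Row 4: 78 + 92 + 57 + ? = 326, so (4,4) = 99.
From column 1, 326 − (29 + 113 + 78) gives (2,1) = 106.
From column 4, 326 − (120 + 36 + 99) gives (2,4) = 71.

29 127 50 120 / 106 64 85 71 / 113 43 134 36 / 78 92 57 99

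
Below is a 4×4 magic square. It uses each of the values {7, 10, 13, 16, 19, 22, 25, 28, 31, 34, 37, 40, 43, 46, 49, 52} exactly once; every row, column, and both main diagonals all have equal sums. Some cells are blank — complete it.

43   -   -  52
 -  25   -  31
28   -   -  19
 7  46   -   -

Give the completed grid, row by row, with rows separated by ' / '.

43 10 13 52 / 40 25 22 31 / 28 37 34 19 / 7 46 49 16

The 16 entries sum to 472, so each line sums to 472/4 = 118.
From column 1, 118 − (43 + 28 + 7) gives (2,1) = 40.
Column 4 needs 118; the known cells sum to 102, so (4,4) = 16.
Main diagonal must total 118; the given cells sum to 84, so (3,3) = 34.
The remaining cell in row 2 is (2,3) = 118 − 96 = 22.
The remaining cell in row 3 is (3,2) = 118 − 81 = 37.
The remaining cell in row 4 is (4,3) = 118 − 69 = 49.
The remaining cell in column 2 is (1,2) = 118 − 108 = 10.
Using column 3: 22 + 34 + 49 + ? → (1,3) = 118 − 105 = 13.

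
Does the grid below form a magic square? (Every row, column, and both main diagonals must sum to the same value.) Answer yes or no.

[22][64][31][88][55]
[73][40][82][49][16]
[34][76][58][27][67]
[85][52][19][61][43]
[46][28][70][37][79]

No — row 2 sums to 260 but row 3 sums to 262.

Row 1: 22 + 64 + 31 + 88 + 55 = 260.
Row 2: 73 + 40 + 82 + 49 + 16 = 260.
Row 3: 34 + 76 + 58 + 27 + 67 = 262.
Row 4: 85 + 52 + 19 + 61 + 43 = 260.
Row 5: 46 + 28 + 70 + 37 + 79 = 260.
Column 1: 22 + 73 + 34 + 85 + 46 = 260.
Column 2: 64 + 40 + 76 + 52 + 28 = 260.
Column 3: 31 + 82 + 58 + 19 + 70 = 260.
Column 4: 88 + 49 + 27 + 61 + 37 = 262.
Column 5: 55 + 16 + 67 + 43 + 79 = 260.
Main diagonal: 22 + 40 + 58 + 61 + 79 = 260.
Anti-diagonal: 55 + 49 + 58 + 52 + 46 = 260.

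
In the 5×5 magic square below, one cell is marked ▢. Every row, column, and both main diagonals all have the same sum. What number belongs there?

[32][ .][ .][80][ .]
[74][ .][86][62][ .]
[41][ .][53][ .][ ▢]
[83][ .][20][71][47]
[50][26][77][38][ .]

Column 1 is complete and sums to 280; that is the magic constant.
The remaining cell in row 4 is (4,2) = 280 − 221 = 59.
Row 5 needs 280; the known cells sum to 191, so (5,5) = 89.
Column 3: 86 + 53 + 20 + 77 + ? = 280, so (1,3) = 44.
Column 4: 80 + 62 + 71 + 38 + ? = 280, so (3,4) = 29.
Main diagonal must total 280; the given cells sum to 245, so (2,2) = 35.
Anti-diagonal must total 280; the given cells sum to 224, so (1,5) = 56.
Row 1 must total 280; the given cells sum to 212, so (1,2) = 68.
From row 2, 280 − (74 + 35 + 86 + 62) gives (2,5) = 23.
Column 2: 68 + 35 + 59 + 26 + ? = 280, so (3,2) = 92.
Column 5 needs 280; the known cells sum to 215, so (3,5) = 65.

65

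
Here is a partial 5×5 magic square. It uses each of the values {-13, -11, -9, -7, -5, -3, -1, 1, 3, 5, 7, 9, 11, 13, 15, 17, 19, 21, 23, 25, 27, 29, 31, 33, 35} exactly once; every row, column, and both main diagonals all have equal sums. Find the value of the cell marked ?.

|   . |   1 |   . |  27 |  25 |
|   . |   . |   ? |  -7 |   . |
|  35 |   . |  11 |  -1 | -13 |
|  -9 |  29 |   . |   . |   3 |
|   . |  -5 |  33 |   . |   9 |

The 25 entries sum to 275, so each line sums to 275/5 = 55.
From row 3, 55 − (35 + 11 + (-1) + (-13)) gives (3,2) = 23.
Column 2: 1 + 23 + 29 + (-5) + ? = 55, so (2,2) = 7.
Using column 5: 25 + (-13) + 3 + 9 + ? → (2,5) = 55 − 24 = 31.
Anti-diagonal: 25 + (-7) + 11 + 29 + ? = 55, so (5,1) = -3.
Using row 5: -3 + (-5) + 33 + 9 + ? → (5,4) = 55 − 34 = 21.
From column 4, 55 − (27 + (-7) + (-1) + 21) gives (4,4) = 15.
From main diagonal, 55 − (7 + 11 + 15 + 9) gives (1,1) = 13.
From row 1, 55 − (13 + 1 + 27 + 25) gives (1,3) = -11.
Row 4: -9 + 29 + 15 + 3 + ? = 55, so (4,3) = 17.
From column 1, 55 − (13 + 35 + (-9) + (-3)) gives (2,1) = 19.
Column 3 must total 55; the given cells sum to 50, so (2,3) = 5.

5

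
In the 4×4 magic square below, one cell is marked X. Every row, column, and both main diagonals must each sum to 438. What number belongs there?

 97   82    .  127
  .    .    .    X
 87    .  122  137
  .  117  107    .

102

Row 1: 97 + 82 + 127 + ? = 438, so (1,3) = 132.
Row 3 needs 438; the known cells sum to 346, so (3,2) = 92.
Column 2 must total 438; the given cells sum to 291, so (2,2) = 147.
The remaining cell in column 3 is (2,3) = 438 − 361 = 77.
The remaining cell in main diagonal is (4,4) = 438 − 366 = 72.
Anti-diagonal needs 438; the known cells sum to 296, so (4,1) = 142.
Using column 1: 97 + 87 + 142 + ? → (2,1) = 438 − 326 = 112.
Column 4 must total 438; the given cells sum to 336, so (2,4) = 102.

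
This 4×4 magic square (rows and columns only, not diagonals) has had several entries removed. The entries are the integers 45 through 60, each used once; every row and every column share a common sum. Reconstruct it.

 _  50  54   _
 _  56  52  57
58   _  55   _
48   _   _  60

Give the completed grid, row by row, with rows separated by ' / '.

59 50 54 47 / 45 56 52 57 / 58 51 55 46 / 48 53 49 60

The entries are 45 through 60, which sum to 840, so each line sums to 840/4 = 210.
Using row 2: 56 + 52 + 57 + ? → (2,1) = 210 − 165 = 45.
From column 1, 210 − (45 + 58 + 48) gives (1,1) = 59.
From column 3, 210 − (54 + 52 + 55) gives (4,3) = 49.
From row 1, 210 − (59 + 50 + 54) gives (1,4) = 47.
Using row 4: 48 + 49 + 60 + ? → (4,2) = 210 − 157 = 53.
Using column 2: 50 + 56 + 53 + ? → (3,2) = 210 − 159 = 51.
Column 4 must total 210; the given cells sum to 164, so (3,4) = 46.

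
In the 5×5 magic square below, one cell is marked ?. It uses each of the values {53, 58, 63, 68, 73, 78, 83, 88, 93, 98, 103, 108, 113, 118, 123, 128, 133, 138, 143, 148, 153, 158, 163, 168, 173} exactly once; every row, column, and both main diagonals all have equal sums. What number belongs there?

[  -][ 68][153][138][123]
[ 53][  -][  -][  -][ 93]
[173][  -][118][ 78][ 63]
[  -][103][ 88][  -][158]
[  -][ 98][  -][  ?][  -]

168

The 25 entries sum to 2825, so each line sums to 2825/5 = 565.
Using row 1: 68 + 153 + 138 + 123 + ? → (1,1) = 565 − 482 = 83.
Row 3: 173 + 118 + 78 + 63 + ? = 565, so (3,2) = 133.
Using column 2: 68 + 133 + 103 + 98 + ? → (2,2) = 565 − 402 = 163.
Column 5 must total 565; the given cells sum to 437, so (5,5) = 128.
From main diagonal, 565 − (83 + 163 + 118 + 128) gives (4,4) = 73.
Row 4: 103 + 88 + 73 + 158 + ? = 565, so (4,1) = 143.
Column 1 must total 565; the given cells sum to 452, so (5,1) = 113.
Anti-diagonal: 123 + 118 + 103 + 113 + ? = 565, so (2,4) = 108.
From row 2, 565 − (53 + 163 + 108 + 93) gives (2,3) = 148.
Column 3 needs 565; the known cells sum to 507, so (5,3) = 58.
Column 4: 138 + 108 + 78 + 73 + ? = 565, so (5,4) = 168.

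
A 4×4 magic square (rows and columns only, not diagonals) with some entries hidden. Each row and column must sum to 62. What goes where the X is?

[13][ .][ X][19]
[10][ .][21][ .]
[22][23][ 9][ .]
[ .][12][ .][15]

Using row 3: 22 + 23 + 9 + ? → (3,4) = 62 − 54 = 8.
From column 1, 62 − (13 + 10 + 22) gives (4,1) = 17.
Column 4 must total 62; the given cells sum to 42, so (2,4) = 20.
Row 2: 10 + 21 + 20 + ? = 62, so (2,2) = 11.
Row 4 needs 62; the known cells sum to 44, so (4,3) = 18.
Using column 2: 11 + 23 + 12 + ? → (1,2) = 62 − 46 = 16.
The remaining cell in column 3 is (1,3) = 62 − 48 = 14.

14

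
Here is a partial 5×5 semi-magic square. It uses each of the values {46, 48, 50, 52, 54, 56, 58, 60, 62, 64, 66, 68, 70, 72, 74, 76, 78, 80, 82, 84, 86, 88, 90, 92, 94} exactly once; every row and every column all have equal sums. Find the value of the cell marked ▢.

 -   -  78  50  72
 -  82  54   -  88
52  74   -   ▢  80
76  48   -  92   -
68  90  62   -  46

The 25 entries sum to 1750, so each line sums to 1750/5 = 350.
Using row 5: 68 + 90 + 62 + 46 + ? → (5,4) = 350 − 266 = 84.
Column 2 must total 350; the given cells sum to 294, so (1,2) = 56.
The remaining cell in column 5 is (4,5) = 350 − 286 = 64.
Row 1 must total 350; the given cells sum to 256, so (1,1) = 94.
From row 4, 350 − (76 + 48 + 92 + 64) gives (4,3) = 70.
Column 1 needs 350; the known cells sum to 290, so (2,1) = 60.
Column 3: 78 + 54 + 70 + 62 + ? = 350, so (3,3) = 86.
Row 2: 60 + 82 + 54 + 88 + ? = 350, so (2,4) = 66.
From row 3, 350 − (52 + 74 + 86 + 80) gives (3,4) = 58.

58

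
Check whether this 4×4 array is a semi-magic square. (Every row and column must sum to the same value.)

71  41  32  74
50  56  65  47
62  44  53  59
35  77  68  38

Row 1: 71 + 41 + 32 + 74 = 218.
Row 2: 50 + 56 + 65 + 47 = 218.
Row 3: 62 + 44 + 53 + 59 = 218.
Row 4: 35 + 77 + 68 + 38 = 218.
Column 1: 71 + 50 + 62 + 35 = 218.
Column 2: 41 + 56 + 44 + 77 = 218.
Column 3: 32 + 65 + 53 + 68 = 218.
Column 4: 74 + 47 + 59 + 38 = 218.
All lines sum to 218.

Yes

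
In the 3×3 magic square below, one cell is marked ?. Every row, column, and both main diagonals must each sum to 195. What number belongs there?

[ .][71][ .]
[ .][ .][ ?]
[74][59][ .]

77

The remaining cell in row 3 is (3,3) = 195 − 133 = 62.
Column 2 needs 195; the known cells sum to 130, so (2,2) = 65.
From main diagonal, 195 − (65 + 62) gives (1,1) = 68.
Anti-diagonal needs 195; the known cells sum to 139, so (1,3) = 56.
Column 1 must total 195; the given cells sum to 142, so (2,1) = 53.
From column 3, 195 − (56 + 62) gives (2,3) = 77.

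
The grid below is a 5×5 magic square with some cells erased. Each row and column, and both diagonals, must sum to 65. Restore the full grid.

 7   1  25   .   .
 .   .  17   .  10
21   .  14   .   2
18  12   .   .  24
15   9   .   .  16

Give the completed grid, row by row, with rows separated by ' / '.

7 1 25 19 13 / 4 23 17 11 10 / 21 20 14 8 2 / 18 12 6 5 24 / 15 9 3 22 16

Using column 1: 7 + 21 + 18 + 15 + ? → (2,1) = 65 − 61 = 4.
Using column 5: 10 + 2 + 24 + 16 + ? → (1,5) = 65 − 52 = 13.
The remaining cell in anti-diagonal is (2,4) = 65 − 54 = 11.
Using row 1: 7 + 1 + 25 + 13 + ? → (1,4) = 65 − 46 = 19.
Row 2 must total 65; the given cells sum to 42, so (2,2) = 23.
Column 2 needs 65; the known cells sum to 45, so (3,2) = 20.
Main diagonal: 7 + 23 + 14 + 16 + ? = 65, so (4,4) = 5.
Using row 3: 21 + 20 + 14 + 2 + ? → (3,4) = 65 − 57 = 8.
Row 4: 18 + 12 + 5 + 24 + ? = 65, so (4,3) = 6.
From column 3, 65 − (25 + 17 + 14 + 6) gives (5,3) = 3.
From column 4, 65 − (19 + 11 + 8 + 5) gives (5,4) = 22.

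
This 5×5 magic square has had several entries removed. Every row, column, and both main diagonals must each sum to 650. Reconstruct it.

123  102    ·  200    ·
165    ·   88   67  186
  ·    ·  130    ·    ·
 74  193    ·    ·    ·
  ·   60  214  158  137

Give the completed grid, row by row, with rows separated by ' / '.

The remaining cell in row 2 is (2,2) = 650 − 506 = 144.
Row 5 needs 650; the known cells sum to 569, so (5,1) = 81.
Column 1: 123 + 165 + 74 + 81 + ? = 650, so (3,1) = 207.
From column 2, 650 − (102 + 144 + 193 + 60) gives (3,2) = 151.
Using main diagonal: 123 + 144 + 130 + 137 + ? → (4,4) = 650 − 534 = 116.
The remaining cell in anti-diagonal is (1,5) = 650 − 471 = 179.
Using row 1: 123 + 102 + 200 + 179 + ? → (1,3) = 650 − 604 = 46.
From column 3, 650 − (46 + 88 + 130 + 214) gives (4,3) = 172.
From column 4, 650 − (200 + 67 + 116 + 158) gives (3,4) = 109.
Row 3 needs 650; the known cells sum to 597, so (3,5) = 53.
Row 4 needs 650; the known cells sum to 555, so (4,5) = 95.

123 102 46 200 179 / 165 144 88 67 186 / 207 151 130 109 53 / 74 193 172 116 95 / 81 60 214 158 137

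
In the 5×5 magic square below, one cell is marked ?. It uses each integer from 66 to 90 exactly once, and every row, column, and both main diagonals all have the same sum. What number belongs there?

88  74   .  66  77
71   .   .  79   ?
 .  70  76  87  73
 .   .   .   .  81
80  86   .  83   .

90

The entries are 66 through 90, which sum to 1950, so each line sums to 1950/5 = 390.
From row 1, 390 − (88 + 74 + 66 + 77) gives (1,3) = 85.
Row 3: 70 + 76 + 87 + 73 + ? = 390, so (3,1) = 84.
Column 1 needs 390; the known cells sum to 323, so (4,1) = 67.
The remaining cell in column 4 is (4,4) = 390 − 315 = 75.
The remaining cell in anti-diagonal is (4,2) = 390 − 312 = 78.
Row 4 must total 390; the given cells sum to 301, so (4,3) = 89.
Using column 2: 74 + 70 + 78 + 86 + ? → (2,2) = 390 − 308 = 82.
Main diagonal: 88 + 82 + 76 + 75 + ? = 390, so (5,5) = 69.
The remaining cell in row 5 is (5,3) = 390 − 318 = 72.
The remaining cell in column 3 is (2,3) = 390 − 322 = 68.
Column 5 needs 390; the known cells sum to 300, so (2,5) = 90.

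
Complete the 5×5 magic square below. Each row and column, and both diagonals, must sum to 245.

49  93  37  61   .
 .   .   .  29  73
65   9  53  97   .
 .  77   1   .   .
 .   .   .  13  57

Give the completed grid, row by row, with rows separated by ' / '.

Using row 1: 49 + 93 + 37 + 61 + ? → (1,5) = 245 − 240 = 5.
Row 3: 65 + 9 + 53 + 97 + ? = 245, so (3,5) = 21.
Column 4 needs 245; the known cells sum to 200, so (4,4) = 45.
Column 5: 5 + 73 + 21 + 57 + ? = 245, so (4,5) = 89.
From main diagonal, 245 − (49 + 53 + 45 + 57) gives (2,2) = 41.
Anti-diagonal: 5 + 29 + 53 + 77 + ? = 245, so (5,1) = 81.
From row 4, 245 − (77 + 1 + 45 + 89) gives (4,1) = 33.
The remaining cell in column 1 is (2,1) = 245 − 228 = 17.
Column 2 needs 245; the known cells sum to 220, so (5,2) = 25.
Row 2 needs 245; the known cells sum to 160, so (2,3) = 85.
Using row 5: 81 + 25 + 13 + 57 + ? → (5,3) = 245 − 176 = 69.

49 93 37 61 5 / 17 41 85 29 73 / 65 9 53 97 21 / 33 77 1 45 89 / 81 25 69 13 57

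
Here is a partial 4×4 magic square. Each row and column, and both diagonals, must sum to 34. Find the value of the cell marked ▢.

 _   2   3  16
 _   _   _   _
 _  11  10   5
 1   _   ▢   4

15

From row 1, 34 − (2 + 3 + 16) gives (1,1) = 13.
Row 3: 11 + 10 + 5 + ? = 34, so (3,1) = 8.
The remaining cell in column 1 is (2,1) = 34 − 22 = 12.
From column 4, 34 − (16 + 5 + 4) gives (2,4) = 9.
The remaining cell in main diagonal is (2,2) = 34 − 27 = 7.
The remaining cell in anti-diagonal is (2,3) = 34 − 28 = 6.
Using column 2: 2 + 7 + 11 + ? → (4,2) = 34 − 20 = 14.
The remaining cell in column 3 is (4,3) = 34 − 19 = 15.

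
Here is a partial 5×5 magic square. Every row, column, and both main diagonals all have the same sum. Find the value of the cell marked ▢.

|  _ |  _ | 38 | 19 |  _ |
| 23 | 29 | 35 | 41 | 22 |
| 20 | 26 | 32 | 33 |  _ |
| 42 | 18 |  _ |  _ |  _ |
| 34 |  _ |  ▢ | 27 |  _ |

Row 2 is complete and sums to 150; that is the magic constant.
The remaining cell in row 3 is (3,5) = 150 − 111 = 39.
The remaining cell in column 1 is (1,1) = 150 − 119 = 31.
Using column 4: 19 + 41 + 33 + 27 + ? → (4,4) = 150 − 120 = 30.
Main diagonal: 31 + 29 + 32 + 30 + ? = 150, so (5,5) = 28.
Anti-diagonal must total 150; the given cells sum to 125, so (1,5) = 25.
Row 1: 31 + 38 + 19 + 25 + ? = 150, so (1,2) = 37.
The remaining cell in column 2 is (5,2) = 150 − 110 = 40.
Column 5: 25 + 22 + 39 + 28 + ? = 150, so (4,5) = 36.
Using row 4: 42 + 18 + 30 + 36 + ? → (4,3) = 150 − 126 = 24.
Using row 5: 34 + 40 + 27 + 28 + ? → (5,3) = 150 − 129 = 21.

21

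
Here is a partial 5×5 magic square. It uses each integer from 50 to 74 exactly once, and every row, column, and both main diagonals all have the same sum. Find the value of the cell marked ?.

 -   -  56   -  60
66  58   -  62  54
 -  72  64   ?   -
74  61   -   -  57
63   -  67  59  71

51

The entries are 50 through 74, which sum to 1550, so each line sums to 1550/5 = 310.
Row 2: 66 + 58 + 62 + 54 + ? = 310, so (2,3) = 70.
The remaining cell in row 5 is (5,2) = 310 − 260 = 50.
The remaining cell in column 2 is (1,2) = 310 − 241 = 69.
From column 3, 310 − (56 + 70 + 64 + 67) gives (4,3) = 53.
Column 5 needs 310; the known cells sum to 242, so (3,5) = 68.
The remaining cell in row 4 is (4,4) = 310 − 245 = 65.
Main diagonal must total 310; the given cells sum to 258, so (1,1) = 52.
From row 1, 310 − (52 + 69 + 56 + 60) gives (1,4) = 73.
Column 1: 52 + 66 + 74 + 63 + ? = 310, so (3,1) = 55.
The remaining cell in column 4 is (3,4) = 310 − 259 = 51.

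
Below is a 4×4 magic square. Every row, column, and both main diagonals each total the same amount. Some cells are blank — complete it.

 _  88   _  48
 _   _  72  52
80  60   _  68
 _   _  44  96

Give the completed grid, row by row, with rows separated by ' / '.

Column 4 is already complete: 48 + 52 + 68 + 96 = 264, so that is the magic constant.
Row 3: 80 + 60 + 68 + ? = 264, so (3,3) = 56.
Column 3 must total 264; the given cells sum to 172, so (1,3) = 92.
From anti-diagonal, 264 − (48 + 72 + 60) gives (4,1) = 84.
Row 1: 88 + 92 + 48 + ? = 264, so (1,1) = 36.
Using row 4: 84 + 44 + 96 + ? → (4,2) = 264 − 224 = 40.
Column 1 must total 264; the given cells sum to 200, so (2,1) = 64.
From column 2, 264 − (88 + 60 + 40) gives (2,2) = 76.

36 88 92 48 / 64 76 72 52 / 80 60 56 68 / 84 40 44 96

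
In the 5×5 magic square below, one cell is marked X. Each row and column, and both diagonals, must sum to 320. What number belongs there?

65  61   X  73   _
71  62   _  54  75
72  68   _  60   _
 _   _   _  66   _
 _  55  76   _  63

52

The remaining cell in row 2 is (2,3) = 320 − 262 = 58.
Column 2: 61 + 62 + 68 + 55 + ? = 320, so (4,2) = 74.
The remaining cell in column 4 is (5,4) = 320 − 253 = 67.
The remaining cell in main diagonal is (3,3) = 320 − 256 = 64.
Row 3: 72 + 68 + 64 + 60 + ? = 320, so (3,5) = 56.
Row 5: 55 + 76 + 67 + 63 + ? = 320, so (5,1) = 59.
Column 1: 65 + 71 + 72 + 59 + ? = 320, so (4,1) = 53.
Anti-diagonal needs 320; the known cells sum to 251, so (1,5) = 69.
From row 1, 320 − (65 + 61 + 73 + 69) gives (1,3) = 52.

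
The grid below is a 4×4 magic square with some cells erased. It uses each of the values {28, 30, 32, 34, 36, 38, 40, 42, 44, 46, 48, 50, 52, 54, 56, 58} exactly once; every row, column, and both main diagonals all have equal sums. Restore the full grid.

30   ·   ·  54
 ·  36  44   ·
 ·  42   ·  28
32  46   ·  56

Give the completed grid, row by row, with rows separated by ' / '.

30 48 40 54 / 58 36 44 34 / 52 42 50 28 / 32 46 38 56

The 16 entries sum to 688, so each line sums to 688/4 = 172.
The remaining cell in row 4 is (4,3) = 172 − 134 = 38.
Using column 2: 36 + 42 + 46 + ? → (1,2) = 172 − 124 = 48.
Column 4: 54 + 28 + 56 + ? = 172, so (2,4) = 34.
Using main diagonal: 30 + 36 + 56 + ? → (3,3) = 172 − 122 = 50.
The remaining cell in row 1 is (1,3) = 172 − 132 = 40.
Row 2 must total 172; the given cells sum to 114, so (2,1) = 58.
From row 3, 172 − (42 + 50 + 28) gives (3,1) = 52.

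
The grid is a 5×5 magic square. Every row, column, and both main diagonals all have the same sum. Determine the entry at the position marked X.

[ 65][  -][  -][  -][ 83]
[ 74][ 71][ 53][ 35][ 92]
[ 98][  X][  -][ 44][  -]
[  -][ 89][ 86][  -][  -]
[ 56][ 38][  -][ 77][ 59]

80

Row 2 is complete and sums to 325; that is the magic constant.
Row 5: 56 + 38 + 77 + 59 + ? = 325, so (5,3) = 95.
Column 1 must total 325; the given cells sum to 293, so (4,1) = 32.
The remaining cell in anti-diagonal is (3,3) = 325 − 263 = 62.
Column 3: 53 + 62 + 86 + 95 + ? = 325, so (1,3) = 29.
Using main diagonal: 65 + 71 + 62 + 59 + ? → (4,4) = 325 − 257 = 68.
Row 4: 32 + 89 + 86 + 68 + ? = 325, so (4,5) = 50.
Column 4 needs 325; the known cells sum to 224, so (1,4) = 101.
Column 5 needs 325; the known cells sum to 284, so (3,5) = 41.
Row 1 must total 325; the given cells sum to 278, so (1,2) = 47.
Row 3 must total 325; the given cells sum to 245, so (3,2) = 80.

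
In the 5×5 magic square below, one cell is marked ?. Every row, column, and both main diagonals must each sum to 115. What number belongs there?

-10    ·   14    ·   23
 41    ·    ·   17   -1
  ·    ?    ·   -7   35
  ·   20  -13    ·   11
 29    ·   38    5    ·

Column 5: 23 + (-1) + 35 + 11 + ? = 115, so (5,5) = 47.
The remaining cell in anti-diagonal is (3,3) = 115 − 89 = 26.
Row 5 must total 115; the given cells sum to 119, so (5,2) = -4.
Column 3: 14 + 26 + (-13) + 38 + ? = 115, so (2,3) = 50.
Row 2 needs 115; the known cells sum to 107, so (2,2) = 8.
Main diagonal needs 115; the known cells sum to 71, so (4,4) = 44.
Using row 4: 20 + (-13) + 44 + 11 + ? → (4,1) = 115 − 62 = 53.
The remaining cell in column 1 is (3,1) = 115 − 113 = 2.
Column 4 needs 115; the known cells sum to 59, so (1,4) = 56.
From row 1, 115 − (-10 + 14 + 56 + 23) gives (1,2) = 32.
Row 3: 2 + 26 + (-7) + 35 + ? = 115, so (3,2) = 59.

59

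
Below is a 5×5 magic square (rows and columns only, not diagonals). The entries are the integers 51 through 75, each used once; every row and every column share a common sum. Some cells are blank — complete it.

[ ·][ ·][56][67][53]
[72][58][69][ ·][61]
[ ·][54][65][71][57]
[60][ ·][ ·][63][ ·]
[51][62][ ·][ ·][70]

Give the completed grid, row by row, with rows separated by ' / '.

The entries are 51 through 75, which sum to 1575, so each line sums to 1575/5 = 315.
Row 2: 72 + 58 + 69 + 61 + ? = 315, so (2,4) = 55.
Row 3 must total 315; the given cells sum to 247, so (3,1) = 68.
Column 1: 72 + 68 + 60 + 51 + ? = 315, so (1,1) = 64.
Column 4 must total 315; the given cells sum to 256, so (5,4) = 59.
The remaining cell in column 5 is (4,5) = 315 − 241 = 74.
From row 1, 315 − (64 + 56 + 67 + 53) gives (1,2) = 75.
Using row 5: 51 + 62 + 59 + 70 + ? → (5,3) = 315 − 242 = 73.
Column 2 needs 315; the known cells sum to 249, so (4,2) = 66.
The remaining cell in column 3 is (4,3) = 315 − 263 = 52.

64 75 56 67 53 / 72 58 69 55 61 / 68 54 65 71 57 / 60 66 52 63 74 / 51 62 73 59 70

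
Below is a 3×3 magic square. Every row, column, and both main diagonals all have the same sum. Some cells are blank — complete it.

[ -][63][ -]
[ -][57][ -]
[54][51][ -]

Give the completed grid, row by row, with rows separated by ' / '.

48 63 60 / 69 57 45 / 54 51 66

Column 2 is already complete: 63 + 57 + 51 = 171, so that is the magic constant.
Using row 3: 54 + 51 + ? → (3,3) = 171 − 105 = 66.
Using main diagonal: 57 + 66 + ? → (1,1) = 171 − 123 = 48.
Anti-diagonal: 57 + 54 + ? = 171, so (1,3) = 60.
Using column 1: 48 + 54 + ? → (2,1) = 171 − 102 = 69.
Column 3: 60 + 66 + ? = 171, so (2,3) = 45.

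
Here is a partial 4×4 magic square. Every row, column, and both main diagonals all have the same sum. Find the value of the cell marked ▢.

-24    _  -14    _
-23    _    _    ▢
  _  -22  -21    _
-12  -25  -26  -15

-20

Row 4 is complete and sums to -78; that is the magic constant.
Column 1: -24 + (-23) + (-12) + ? = -78, so (3,1) = -19.
From column 3, -78 − (-14 + (-21) + (-26)) gives (2,3) = -17.
Main diagonal: -24 + (-21) + (-15) + ? = -78, so (2,2) = -18.
Anti-diagonal must total -78; the given cells sum to -51, so (1,4) = -27.
From row 1, -78 − (-24 + (-14) + (-27)) gives (1,2) = -13.
Row 2 needs -78; the known cells sum to -58, so (2,4) = -20.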